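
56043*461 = 25835823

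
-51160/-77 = 664 + 32/77 ≈ 664.42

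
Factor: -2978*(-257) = 2^1*257^1*1489^1 = 765346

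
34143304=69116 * 494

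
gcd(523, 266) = 1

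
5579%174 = 11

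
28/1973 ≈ 0.0142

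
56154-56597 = -443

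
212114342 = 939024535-726910193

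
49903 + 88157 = 138060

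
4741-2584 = 2157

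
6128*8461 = 51849008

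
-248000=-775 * 320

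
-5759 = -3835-1924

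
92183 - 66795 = 25388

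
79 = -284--363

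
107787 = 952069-844282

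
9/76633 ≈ 0.000117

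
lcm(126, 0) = 0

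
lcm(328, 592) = 24272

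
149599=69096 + 80503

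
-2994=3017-6011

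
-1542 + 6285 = 4743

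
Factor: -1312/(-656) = 2^1 = 2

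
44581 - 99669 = -55088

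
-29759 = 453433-483192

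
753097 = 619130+133967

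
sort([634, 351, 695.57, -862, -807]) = [-862, -807, 351, 634, 695.57]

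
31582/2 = 15791 = 15791.00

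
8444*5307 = 44812308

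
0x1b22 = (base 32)6p2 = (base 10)6946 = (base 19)104b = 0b1101100100010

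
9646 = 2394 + 7252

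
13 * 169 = 2197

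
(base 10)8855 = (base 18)195h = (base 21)k1e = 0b10001010010111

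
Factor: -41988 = -1*2^2*3^1*3499^1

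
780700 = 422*1850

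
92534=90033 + 2501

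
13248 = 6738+6510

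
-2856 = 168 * (-17) 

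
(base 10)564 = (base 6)2340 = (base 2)1000110100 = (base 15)279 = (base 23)11c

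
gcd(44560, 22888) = 8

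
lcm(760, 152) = 760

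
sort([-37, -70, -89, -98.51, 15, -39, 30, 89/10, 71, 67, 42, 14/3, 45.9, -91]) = [-98.51, -91, -89, -70, -39, -37, 14/3, 89/10, 15, 30, 42, 45.9, 67, 71]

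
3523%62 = 51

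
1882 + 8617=10499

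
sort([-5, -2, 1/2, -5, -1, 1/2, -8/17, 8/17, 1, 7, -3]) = [-5, -5, -3, -2, -1, -8/17, 8/17, 1/2, 1/2, 1, 7]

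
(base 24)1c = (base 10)36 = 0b100100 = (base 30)16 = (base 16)24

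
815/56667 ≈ 0.0144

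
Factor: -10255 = -1*5^1*7^1*293^1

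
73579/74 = 994 + 23/74 ≈ 994.31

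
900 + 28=928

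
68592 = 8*8574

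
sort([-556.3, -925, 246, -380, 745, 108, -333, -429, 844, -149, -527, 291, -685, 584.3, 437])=[-925, -685, -556.3, -527, -429, -380, -333, -149, 108, 246, 291, 437, 584.3, 745, 844]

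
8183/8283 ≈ 0.988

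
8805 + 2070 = 10875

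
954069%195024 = 173973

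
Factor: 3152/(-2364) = -1*2^2*3^(-1) = -4/3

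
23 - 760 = -737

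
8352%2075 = 52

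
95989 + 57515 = 153504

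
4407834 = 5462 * 807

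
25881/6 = 4313 + 1/2 = 4313.50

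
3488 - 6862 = -3374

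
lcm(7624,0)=0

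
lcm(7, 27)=189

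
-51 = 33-84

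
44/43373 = 4/3943 ≈ 0.00101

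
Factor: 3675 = 3^1*5^2*7^2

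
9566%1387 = 1244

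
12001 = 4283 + 7718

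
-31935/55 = -580 - 7/11 ≈ -580.64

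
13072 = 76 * 172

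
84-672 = -588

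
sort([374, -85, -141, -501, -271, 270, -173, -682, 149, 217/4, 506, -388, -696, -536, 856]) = [-696, -682, -536, -501, -388, -271, -173, -141, -85, 217/4, 149, 270, 374, 506, 856]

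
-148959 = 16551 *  (-9)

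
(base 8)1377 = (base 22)1cj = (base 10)767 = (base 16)2ff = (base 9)1042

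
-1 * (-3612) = 3612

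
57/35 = 1 + 22/35 ≈ 1.63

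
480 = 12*40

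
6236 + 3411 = 9647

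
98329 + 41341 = 139670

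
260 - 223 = 37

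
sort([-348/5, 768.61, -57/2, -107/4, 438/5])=[-348/5, -57/2, -107/4, 438/5, 768.61]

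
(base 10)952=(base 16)3b8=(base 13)583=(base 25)1d2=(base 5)12302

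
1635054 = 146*11199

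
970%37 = 8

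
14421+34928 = 49349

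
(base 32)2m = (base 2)1010110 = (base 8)126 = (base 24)3e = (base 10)86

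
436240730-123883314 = 312357416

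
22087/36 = 613 + 19/36 ≈ 613.53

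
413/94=4 + 37/94 ≈ 4.39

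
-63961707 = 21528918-85490625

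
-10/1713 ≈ -0.00584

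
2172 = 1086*2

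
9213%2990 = 243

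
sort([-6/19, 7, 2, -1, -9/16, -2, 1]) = [-2, -1, -9/16, -6/19, 1, 2, 7]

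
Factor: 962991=3^2 * 67^1 * 1597^1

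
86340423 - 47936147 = 38404276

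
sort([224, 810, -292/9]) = [-292/9, 224, 810]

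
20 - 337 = -317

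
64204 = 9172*7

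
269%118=33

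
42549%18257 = 6035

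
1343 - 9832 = -8489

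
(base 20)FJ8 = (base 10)6388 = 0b1100011110100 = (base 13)2BA5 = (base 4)1203310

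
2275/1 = 2275 = 2275.00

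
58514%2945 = 2559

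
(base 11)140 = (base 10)165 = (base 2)10100101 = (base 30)5f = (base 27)63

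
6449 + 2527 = 8976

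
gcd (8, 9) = 1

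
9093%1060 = 613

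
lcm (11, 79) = 869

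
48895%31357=17538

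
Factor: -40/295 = -1*2^3*59^(-1) = -8/59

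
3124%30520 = 3124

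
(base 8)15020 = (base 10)6672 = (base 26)9mg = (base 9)10133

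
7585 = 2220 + 5365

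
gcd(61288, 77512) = 8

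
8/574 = 4/287 ≈ 0.0139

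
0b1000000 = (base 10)64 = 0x40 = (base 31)22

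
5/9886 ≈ 0.000506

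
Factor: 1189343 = 19^1 * 62597^1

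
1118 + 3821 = 4939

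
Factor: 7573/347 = 347^(-1)*7573^1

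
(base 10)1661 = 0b11001111101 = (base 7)4562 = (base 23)335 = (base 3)2021112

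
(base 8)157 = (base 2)1101111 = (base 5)421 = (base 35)36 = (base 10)111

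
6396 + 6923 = 13319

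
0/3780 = 0 = 0.00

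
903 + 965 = 1868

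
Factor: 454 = 2^1 * 227^1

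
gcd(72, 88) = 8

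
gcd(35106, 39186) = 6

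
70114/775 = 90 + 364/775 ≈ 90.47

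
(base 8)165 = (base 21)5c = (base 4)1311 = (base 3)11100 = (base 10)117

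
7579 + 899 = 8478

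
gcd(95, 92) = 1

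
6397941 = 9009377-2611436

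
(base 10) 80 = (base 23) 3b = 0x50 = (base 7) 143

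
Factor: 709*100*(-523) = -1*2^2*5^2*523^1*709^1 = -37080700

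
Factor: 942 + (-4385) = -1 * 11^1 * 313^1 = -3443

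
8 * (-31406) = -251248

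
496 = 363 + 133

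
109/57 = 1 + 52/57 ≈ 1.91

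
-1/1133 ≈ -0.000883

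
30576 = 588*52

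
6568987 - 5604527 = 964460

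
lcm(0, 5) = 0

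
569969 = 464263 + 105706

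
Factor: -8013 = -1*3^1*2671^1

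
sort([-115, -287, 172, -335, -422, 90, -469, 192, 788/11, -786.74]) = [-786.74, -469, -422, -335, -287, -115, 788/11, 90, 172, 192]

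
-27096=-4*6774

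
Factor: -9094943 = -1*11^1*13^1*63601^1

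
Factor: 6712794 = 2^1*3^4*11^1*3767^1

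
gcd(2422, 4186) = 14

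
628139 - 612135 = 16004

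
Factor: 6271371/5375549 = 3^3*59^(-1)*179^(-1)*359^1*509^(-1)*647^1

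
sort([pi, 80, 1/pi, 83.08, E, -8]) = [-8, 1/pi, E, pi, 80, 83.08]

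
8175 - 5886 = 2289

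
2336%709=209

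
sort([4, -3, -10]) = [-10, -3, 4]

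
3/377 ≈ 0.00796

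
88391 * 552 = 48791832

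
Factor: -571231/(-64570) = 2^(-1) * 5^(-1) * 11^(-1) * 587^(-1) * 571231^1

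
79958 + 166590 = 246548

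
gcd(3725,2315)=5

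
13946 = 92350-78404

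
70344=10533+59811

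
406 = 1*406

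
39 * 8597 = 335283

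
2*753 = 1506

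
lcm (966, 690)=4830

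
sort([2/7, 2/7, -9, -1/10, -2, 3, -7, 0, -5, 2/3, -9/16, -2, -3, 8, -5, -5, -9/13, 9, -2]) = [-9, -7, -5, -5, -5, -3, -2, -2, -2, -9/13, -9/16, -1/10, 0, 2/7, 2/7, 2/3, 3, 8, 9]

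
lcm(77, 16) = 1232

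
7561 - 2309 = 5252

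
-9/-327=3/109 ≈ 0.0275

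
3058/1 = 3058 = 3058.00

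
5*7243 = 36215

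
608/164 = 3 + 29/41 ≈ 3.71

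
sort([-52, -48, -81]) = [-81, -52, -48]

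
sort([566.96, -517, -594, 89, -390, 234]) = [-594, -517, -390, 89, 234, 566.96]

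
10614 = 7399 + 3215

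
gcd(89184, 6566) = 2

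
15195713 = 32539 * 467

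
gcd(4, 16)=4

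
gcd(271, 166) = 1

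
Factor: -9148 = -1 * 2^2 * 2287^1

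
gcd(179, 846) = 1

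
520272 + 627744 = 1148016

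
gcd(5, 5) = 5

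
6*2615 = 15690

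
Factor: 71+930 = 7^1 * 11^1 * 13^1 = 1001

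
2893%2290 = 603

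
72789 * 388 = 28242132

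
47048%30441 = 16607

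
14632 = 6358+8274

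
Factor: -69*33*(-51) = 3^3*11^1*17^1*23^1 = 116127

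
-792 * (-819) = 648648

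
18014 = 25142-7128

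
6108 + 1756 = 7864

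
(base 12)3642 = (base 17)141c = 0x17d2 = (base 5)143343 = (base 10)6098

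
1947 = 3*649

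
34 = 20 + 14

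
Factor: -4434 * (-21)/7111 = 2^1 * 3^2 * 7^1 * 13^(-1) * 547^(-1) * 739^1 = 93114/7111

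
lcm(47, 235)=235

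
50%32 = 18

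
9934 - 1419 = 8515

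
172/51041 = 4/1187 ≈ 0.00337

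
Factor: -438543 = -1*3^2*7^1*6961^1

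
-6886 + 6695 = -191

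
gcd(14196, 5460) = 1092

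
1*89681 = 89681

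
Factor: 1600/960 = 3^(-1)*5^1 = 5/3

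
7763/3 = 2587 + 2/3 ≈ 2587.67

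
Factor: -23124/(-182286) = 2^1 * 3^(-1) * 13^(-1) * 19^(-1) * 47^1 = 94/741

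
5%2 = 1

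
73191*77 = 5635707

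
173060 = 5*34612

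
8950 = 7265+1685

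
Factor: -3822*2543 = -1*2^1*3^1*7^2*13^1*2543^1 = -9719346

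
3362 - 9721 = -6359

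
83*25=2075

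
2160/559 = 3 + 483/559 ≈ 3.86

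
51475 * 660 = 33973500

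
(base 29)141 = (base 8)1676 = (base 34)s6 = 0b1110111110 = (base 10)958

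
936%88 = 56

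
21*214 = 4494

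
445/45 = 89/9 ≈ 9.89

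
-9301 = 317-9618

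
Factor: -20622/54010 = -1 * 3^1 * 5^(-1) * 7^1 * 11^(-1) = -21/55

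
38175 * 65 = 2481375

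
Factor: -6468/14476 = -1*3^1*7^1*47^(-1) = -21/47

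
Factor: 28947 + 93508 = 5^1*19^1*1289^1 = 122455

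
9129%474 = 123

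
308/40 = 7+7/10 = 7.70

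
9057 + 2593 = 11650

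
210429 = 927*227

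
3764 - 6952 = -3188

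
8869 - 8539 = 330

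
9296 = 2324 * 4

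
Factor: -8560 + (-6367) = -1*11^1*23^1*59^1 = -14927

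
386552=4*96638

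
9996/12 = 833 = 833.00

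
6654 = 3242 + 3412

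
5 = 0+5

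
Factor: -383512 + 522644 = 2^2*7^1*4969^1 = 139132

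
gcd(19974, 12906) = 6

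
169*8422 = 1423318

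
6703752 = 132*50786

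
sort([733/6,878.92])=[733/6,878.92]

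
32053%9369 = 3946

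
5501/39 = 141 + 2/39 ≈ 141.05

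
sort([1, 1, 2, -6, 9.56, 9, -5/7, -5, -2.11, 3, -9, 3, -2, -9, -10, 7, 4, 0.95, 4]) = [-10, -9, -9, -6, -5, -2.11, -2, -5/7, 0.95, 1, 1, 2, 3, 3, 4, 4, 7, 9, 9.56]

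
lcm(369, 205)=1845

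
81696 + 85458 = 167154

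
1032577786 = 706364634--326213152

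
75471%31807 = 11857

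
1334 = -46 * (-29)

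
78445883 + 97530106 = 175975989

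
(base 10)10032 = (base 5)310112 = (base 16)2730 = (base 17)20c2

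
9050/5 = 1810 = 1810.00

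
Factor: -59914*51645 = -1*2^1*3^1*5^1*11^1*29^1*313^1*1033^1 = -3094258530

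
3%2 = 1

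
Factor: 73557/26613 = 11^1*743^1*2957^(-1) = 8173/2957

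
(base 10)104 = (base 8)150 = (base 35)2y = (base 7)206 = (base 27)3n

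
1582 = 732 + 850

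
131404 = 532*247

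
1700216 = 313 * 5432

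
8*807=6456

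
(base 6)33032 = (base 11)3472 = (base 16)11cc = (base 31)4mu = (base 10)4556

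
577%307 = 270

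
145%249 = 145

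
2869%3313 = 2869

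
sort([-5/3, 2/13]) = [-5/3, 2/13]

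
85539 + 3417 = 88956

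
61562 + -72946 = -11384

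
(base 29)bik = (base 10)9793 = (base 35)7ys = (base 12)5801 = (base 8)23101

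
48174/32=1505 + 7/16 ≈ 1505.44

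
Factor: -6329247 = -1 * 3^1 * 103^1 * 20483^1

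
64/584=8/73 ≈ 0.110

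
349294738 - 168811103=180483635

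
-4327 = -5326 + 999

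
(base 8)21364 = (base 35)7an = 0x22f4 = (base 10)8948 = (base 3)110021102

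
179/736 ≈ 0.243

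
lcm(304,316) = 24016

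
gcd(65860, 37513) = 1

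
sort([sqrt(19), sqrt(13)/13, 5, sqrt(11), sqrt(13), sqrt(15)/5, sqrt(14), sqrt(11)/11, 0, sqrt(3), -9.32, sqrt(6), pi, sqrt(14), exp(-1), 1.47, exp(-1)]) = [-9.32, 0, sqrt(13)/13, sqrt(11)/11, exp(-1), exp(-1), sqrt(15)/5, 1.47, sqrt(3), sqrt(6), pi, sqrt(11), sqrt(13), sqrt(14), sqrt(14), sqrt(19), 5]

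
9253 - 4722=4531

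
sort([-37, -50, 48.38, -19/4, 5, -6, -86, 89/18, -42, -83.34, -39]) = [-86, -83.34, -50, -42, -39, -37, -6, -19/4, 89/18, 5, 48.38]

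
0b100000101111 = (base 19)5f5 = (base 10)2095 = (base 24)3f7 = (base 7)6052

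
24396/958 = 25 + 223/479 ≈ 25.47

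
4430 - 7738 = -3308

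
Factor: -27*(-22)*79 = 2^1*3^3*11^1*79^1 = 46926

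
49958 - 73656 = -23698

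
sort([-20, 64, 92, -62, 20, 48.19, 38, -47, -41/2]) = [-62, -47, -41/2, -20, 20, 38, 48.19, 64, 92]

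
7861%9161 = 7861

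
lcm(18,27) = 54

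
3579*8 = 28632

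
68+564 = 632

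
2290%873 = 544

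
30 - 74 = -44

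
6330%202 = 68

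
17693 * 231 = 4087083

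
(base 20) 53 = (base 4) 1213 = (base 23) 4b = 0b1100111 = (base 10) 103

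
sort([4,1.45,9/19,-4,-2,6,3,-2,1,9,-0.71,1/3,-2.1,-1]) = [-4,-2.1,-2,-2,-1,-0.71,1/3,9/19,1,1.45,3,4,6,9]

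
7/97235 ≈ 0.0000720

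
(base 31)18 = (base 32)17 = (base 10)39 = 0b100111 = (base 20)1j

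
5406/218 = 2703/109 ≈ 24.80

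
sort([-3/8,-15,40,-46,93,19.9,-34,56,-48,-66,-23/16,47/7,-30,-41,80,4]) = [-66,-48,-46,-41,-34,-30,-15,-23/16,-3/8,4,47/7,19.9,40,56,80,93]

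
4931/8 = 616 + 3/8 ≈ 616.38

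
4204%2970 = 1234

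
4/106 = 2/53 ≈ 0.0377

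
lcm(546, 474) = 43134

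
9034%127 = 17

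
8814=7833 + 981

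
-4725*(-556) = 2627100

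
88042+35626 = 123668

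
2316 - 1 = 2315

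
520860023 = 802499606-281639583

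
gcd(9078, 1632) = 102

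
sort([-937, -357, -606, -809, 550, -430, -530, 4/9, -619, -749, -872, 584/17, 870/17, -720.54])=[-937, -872, -809, -749, -720.54, -619, -606, -530, -430, -357, 4/9, 584/17, 870/17, 550]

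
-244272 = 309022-553294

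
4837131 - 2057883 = 2779248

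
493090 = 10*49309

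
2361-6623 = -4262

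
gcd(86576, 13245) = 1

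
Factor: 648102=2^1*3^1*7^1*13^1*1187^1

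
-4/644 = -1/161 ≈ -0.00621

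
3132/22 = 142 + 4/11 ≈ 142.36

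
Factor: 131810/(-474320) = -1*2^(-3)*11^(-2)*269^1 = -269/968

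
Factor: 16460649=3^2*401^1*4561^1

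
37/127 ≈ 0.291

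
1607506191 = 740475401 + 867030790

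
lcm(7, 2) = 14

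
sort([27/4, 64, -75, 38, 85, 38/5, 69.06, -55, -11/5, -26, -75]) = [-75, -75, -55, -26, -11/5, 27/4, 38/5, 38, 64, 69.06, 85]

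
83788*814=68203432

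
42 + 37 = 79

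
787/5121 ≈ 0.154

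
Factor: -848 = -1 * 2^4 * 53^1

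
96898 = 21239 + 75659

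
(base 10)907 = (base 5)12112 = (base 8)1613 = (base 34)qn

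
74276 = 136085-61809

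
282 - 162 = 120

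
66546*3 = 199638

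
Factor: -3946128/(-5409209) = 2^4*3^1*13^(-1)*23^(-1)*79^(-1)*359^1 = 17232/23621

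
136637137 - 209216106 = -72578969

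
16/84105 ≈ 0.000190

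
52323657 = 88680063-36356406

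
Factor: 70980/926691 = 2^2*5^1*7^1*13^2*103^(-1)*2999^(-1) = 23660/308897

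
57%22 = 13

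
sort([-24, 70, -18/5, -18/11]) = [-24, -18/5, -18/11, 70]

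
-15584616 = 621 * (-25096)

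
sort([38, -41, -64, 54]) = [-64, -41, 38, 54]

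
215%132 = 83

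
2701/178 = 15 + 31/178 ≈ 15.17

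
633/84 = 211/28 ≈ 7.54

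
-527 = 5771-6298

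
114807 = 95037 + 19770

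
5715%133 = 129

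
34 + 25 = 59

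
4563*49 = 223587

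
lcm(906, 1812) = 1812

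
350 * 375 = 131250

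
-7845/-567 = 13+158/189 ≈ 13.84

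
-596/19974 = -298/9987 ≈ -0.0298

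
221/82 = 2 + 57/82 ≈ 2.70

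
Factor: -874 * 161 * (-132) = 2^3 * 3^1 * 7^1 * 11^1 * 19^1 * 23^2 = 18574248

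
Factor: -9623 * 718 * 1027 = -1 * 2^1 * 13^1 * 79^1 * 359^1 * 9623^1 = -7095865478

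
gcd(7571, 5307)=1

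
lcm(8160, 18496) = 277440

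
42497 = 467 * 91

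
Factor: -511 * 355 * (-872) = 2^3 * 5^1 * 7^1 * 71^1 * 73^1 * 109^1 = 158185160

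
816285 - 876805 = -60520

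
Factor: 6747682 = 2^1 * 73^1 * 113^1 * 409^1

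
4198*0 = 0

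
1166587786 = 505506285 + 661081501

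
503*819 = 411957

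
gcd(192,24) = 24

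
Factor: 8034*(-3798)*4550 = -1*2^3*3^3*5^2*7^1*13^2*103^1*211^1 = -138834750600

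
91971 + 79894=171865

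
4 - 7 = -3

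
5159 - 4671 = 488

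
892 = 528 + 364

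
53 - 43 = 10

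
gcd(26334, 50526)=126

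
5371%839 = 337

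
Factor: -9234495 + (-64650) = -1 * 3^1 * 5^1 * 61^1 * 10163^1 = -9299145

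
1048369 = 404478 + 643891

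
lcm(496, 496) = 496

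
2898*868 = 2515464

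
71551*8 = 572408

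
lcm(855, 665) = 5985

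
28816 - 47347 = -18531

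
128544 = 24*5356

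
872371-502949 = 369422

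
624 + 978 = 1602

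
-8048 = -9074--1026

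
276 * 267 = 73692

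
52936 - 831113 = -778177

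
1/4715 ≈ 0.000212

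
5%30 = 5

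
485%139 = 68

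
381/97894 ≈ 0.00389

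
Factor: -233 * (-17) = 17^1 * 233^1 = 3961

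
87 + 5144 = 5231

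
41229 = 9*4581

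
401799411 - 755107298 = -353307887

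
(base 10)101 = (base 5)401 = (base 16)65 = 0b1100101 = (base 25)41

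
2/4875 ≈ 0.000410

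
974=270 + 704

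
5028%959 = 233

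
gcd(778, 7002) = 778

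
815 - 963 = -148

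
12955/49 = 264+19/49≈264.39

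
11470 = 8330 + 3140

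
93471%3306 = 903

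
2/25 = 0.08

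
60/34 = 30/17 ≈ 1.76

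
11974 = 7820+4154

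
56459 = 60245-3786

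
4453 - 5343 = -890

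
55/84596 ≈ 0.000650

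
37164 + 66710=103874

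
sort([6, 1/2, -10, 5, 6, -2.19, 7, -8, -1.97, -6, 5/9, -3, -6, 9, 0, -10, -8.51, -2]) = [-10, -10, -8.51, -8, -6, -6, -3, -2.19, -2, -1.97, 0, 1/2, 5/9, 5, 6, 6, 7, 9]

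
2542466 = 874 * 2909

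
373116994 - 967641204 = -594524210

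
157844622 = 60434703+97409919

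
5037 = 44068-39031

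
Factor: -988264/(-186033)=2^3*3^(-1)*23^1*41^1*131^1*62011^(-1) 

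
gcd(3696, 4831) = 1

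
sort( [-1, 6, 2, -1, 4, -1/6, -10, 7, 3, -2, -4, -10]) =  [-10, -10, -4, -2, -1, -1, -1/6, 2, 3, 4, 6, 7]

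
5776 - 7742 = -1966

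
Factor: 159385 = 5^1*127^1*251^1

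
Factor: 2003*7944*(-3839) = -1*2^3*3^1*11^1*331^1*349^1*2003^1 = -61085523048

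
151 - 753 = -602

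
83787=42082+41705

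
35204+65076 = 100280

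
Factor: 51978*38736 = 2^5*3^3*269^1*8663^1 = 2013419808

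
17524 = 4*4381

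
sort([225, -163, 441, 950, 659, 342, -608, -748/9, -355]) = [-608, -355, -163, -748/9, 225, 342, 441, 659, 950]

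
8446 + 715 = 9161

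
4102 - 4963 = -861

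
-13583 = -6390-7193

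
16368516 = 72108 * 227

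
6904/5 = 1380 + 4/5 = 1380.80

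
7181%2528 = 2125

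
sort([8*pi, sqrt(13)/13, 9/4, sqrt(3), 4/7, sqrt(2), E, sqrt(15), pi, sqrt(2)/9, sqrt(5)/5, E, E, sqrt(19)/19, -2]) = [-2, sqrt(2)/9, sqrt(19)/19, sqrt(13)/13, sqrt(5)/5, 4/7, sqrt(2), sqrt(3), 9/4, E, E, E, pi, sqrt(15), 8*pi]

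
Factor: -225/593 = -1*3^2*5^2*593^(-1)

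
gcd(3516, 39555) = 879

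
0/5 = 0 = 0.00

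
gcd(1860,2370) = 30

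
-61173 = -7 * 8739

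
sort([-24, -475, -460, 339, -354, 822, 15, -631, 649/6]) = [-631, -475, -460, -354, -24, 15, 649/6, 339, 822]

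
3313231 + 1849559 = 5162790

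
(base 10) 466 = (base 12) 32a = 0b111010010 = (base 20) 136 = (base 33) e4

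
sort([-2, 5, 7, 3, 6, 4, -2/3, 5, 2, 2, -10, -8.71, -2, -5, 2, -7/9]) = [-10, -8.71, -5, -2, -2, -7/9, -2/3, 2, 2, 2, 3, 4, 5, 5, 6, 7]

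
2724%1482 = 1242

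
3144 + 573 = 3717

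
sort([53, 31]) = [31, 53]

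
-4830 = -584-4246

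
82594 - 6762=75832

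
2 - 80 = -78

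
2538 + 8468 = 11006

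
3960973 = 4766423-805450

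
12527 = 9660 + 2867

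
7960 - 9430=-1470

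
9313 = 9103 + 210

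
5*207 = 1035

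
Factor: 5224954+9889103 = 3^1 * 7^1 * 719717^1 = 15114057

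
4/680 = 1/170 ≈ 0.00588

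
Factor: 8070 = 2^1 * 3^1 * 5^1 * 269^1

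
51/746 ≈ 0.0684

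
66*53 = 3498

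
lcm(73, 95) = 6935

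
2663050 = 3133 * 850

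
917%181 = 12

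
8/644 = 2/161 ≈ 0.0124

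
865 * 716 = 619340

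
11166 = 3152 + 8014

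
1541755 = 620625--921130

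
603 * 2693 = 1623879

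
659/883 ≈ 0.746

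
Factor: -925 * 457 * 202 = -1 * 2^1 * 5^2 * 37^1 * 101^1 * 457^1 = -85390450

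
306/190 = 1 + 58/95 ≈ 1.61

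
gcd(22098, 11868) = 6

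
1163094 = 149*7806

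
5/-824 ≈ -0.00607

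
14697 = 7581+7116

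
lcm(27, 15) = 135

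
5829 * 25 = 145725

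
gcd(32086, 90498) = 2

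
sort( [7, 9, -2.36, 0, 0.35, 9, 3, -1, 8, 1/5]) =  [-2.36, -1, 0, 1/5, 0.35, 3, 7, 8, 9, 9]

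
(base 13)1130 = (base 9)3262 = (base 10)2405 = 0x965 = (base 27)382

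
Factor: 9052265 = 5^1*19^1*95287^1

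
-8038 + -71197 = -79235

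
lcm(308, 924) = 924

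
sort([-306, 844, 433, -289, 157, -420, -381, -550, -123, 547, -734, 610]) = [-734, -550, -420, -381, -306, -289, -123, 157, 433, 547, 610, 844]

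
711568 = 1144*622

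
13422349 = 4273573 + 9148776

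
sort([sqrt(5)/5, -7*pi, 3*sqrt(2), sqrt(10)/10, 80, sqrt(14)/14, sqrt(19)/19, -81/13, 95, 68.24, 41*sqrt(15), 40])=[-7*pi, -81/13, sqrt(19)/19, sqrt(14)/14, sqrt(10)/10, sqrt(5)/5, 3*sqrt(2), 40, 68.24, 80, 95, 41*sqrt(15)]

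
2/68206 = 1/34103 ≈ 0.0000293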